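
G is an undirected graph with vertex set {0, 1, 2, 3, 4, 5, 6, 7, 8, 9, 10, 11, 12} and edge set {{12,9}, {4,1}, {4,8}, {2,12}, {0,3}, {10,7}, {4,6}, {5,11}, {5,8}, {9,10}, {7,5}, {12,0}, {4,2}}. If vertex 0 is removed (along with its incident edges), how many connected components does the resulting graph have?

2

With 0 gone, the remaining components are: {3}; {1, 2, 4, 5, 6, 7, 8, 9, 10, 11, 12}.
That is 2 components.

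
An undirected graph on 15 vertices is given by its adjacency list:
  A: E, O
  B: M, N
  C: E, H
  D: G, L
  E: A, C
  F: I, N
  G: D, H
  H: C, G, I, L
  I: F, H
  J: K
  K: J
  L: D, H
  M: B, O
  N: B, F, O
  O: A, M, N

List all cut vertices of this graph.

Removing H increases the component count from 2 to 3, so H is a cut vertex.
By contrast removing L leaves 2 components; it is not a cut vertex. No other vertex is a cut vertex either.

H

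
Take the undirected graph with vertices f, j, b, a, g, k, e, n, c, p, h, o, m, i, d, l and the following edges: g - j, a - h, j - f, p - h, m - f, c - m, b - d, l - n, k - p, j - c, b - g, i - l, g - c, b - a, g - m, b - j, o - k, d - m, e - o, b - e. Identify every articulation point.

b, l

Removing b increases the component count from 2 to 3, so b is a cut vertex.
Removing l increases the component count from 2 to 3, so l is a cut vertex.
By contrast removing a leaves 2 components; it is not a cut vertex. No other vertex is a cut vertex either.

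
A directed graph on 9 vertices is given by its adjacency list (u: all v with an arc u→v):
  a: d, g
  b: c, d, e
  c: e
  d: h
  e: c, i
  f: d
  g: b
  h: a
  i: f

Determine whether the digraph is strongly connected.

From g we can reach every vertex (a, b, c, d, e, f, g, h, i), and every vertex can reach g (a, b, c, d, e, f, g, h, i). So the whole graph is one strongly connected component.

Yes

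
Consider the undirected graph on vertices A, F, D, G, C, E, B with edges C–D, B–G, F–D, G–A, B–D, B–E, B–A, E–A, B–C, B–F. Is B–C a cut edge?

No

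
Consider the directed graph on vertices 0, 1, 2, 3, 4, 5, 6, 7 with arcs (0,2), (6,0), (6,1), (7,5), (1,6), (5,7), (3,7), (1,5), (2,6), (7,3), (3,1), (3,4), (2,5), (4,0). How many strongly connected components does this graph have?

{0, 1, 2, 3, 4, 5, 6, 7} are all mutually reachable — one SCC of size 8.
That gives 1 strongly connected component.

1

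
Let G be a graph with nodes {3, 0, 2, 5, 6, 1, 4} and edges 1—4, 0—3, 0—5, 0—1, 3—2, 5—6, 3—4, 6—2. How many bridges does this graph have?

0

The edges on the cycle 0-1-4-3-0 are not bridges since each lies on that cycle.
Every edge lies on some cycle, so there are no bridges.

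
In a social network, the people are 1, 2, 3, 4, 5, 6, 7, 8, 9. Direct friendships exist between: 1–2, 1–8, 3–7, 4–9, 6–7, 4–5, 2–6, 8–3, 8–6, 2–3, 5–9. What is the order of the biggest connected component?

6

Starting from 4 we can reach 4, 5, 9. That is one component of size 3.
Starting from 1 we can reach 1, 2, 3, 6, 7, 8. That is one component of size 6.
The largest has 6 vertices.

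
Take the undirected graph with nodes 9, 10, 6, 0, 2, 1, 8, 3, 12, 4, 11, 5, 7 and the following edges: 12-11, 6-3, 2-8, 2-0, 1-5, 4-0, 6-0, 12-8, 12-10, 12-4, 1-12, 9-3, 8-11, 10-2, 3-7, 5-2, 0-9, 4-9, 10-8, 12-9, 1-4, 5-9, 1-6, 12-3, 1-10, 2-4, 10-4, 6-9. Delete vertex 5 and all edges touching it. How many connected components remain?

With 5 gone, the remaining components are: {0, 1, 2, 3, 4, 6, 7, 8, 9, 10, 11, 12}.
That is 1 component.

1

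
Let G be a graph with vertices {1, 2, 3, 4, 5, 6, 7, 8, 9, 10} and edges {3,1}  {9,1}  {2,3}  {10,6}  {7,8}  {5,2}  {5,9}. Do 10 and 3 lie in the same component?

The component containing 10 is {6, 10}, and 3 is not in it.

No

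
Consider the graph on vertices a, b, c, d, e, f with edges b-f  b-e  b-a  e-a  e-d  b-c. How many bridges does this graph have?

3

The edges on the cycle b-e-a-b are not bridges since each lies on that cycle.
But removing e-d disconnects e from d; removing b-c disconnects b from c; removing b-f disconnects b from f — these are bridges.
That makes 3 bridges.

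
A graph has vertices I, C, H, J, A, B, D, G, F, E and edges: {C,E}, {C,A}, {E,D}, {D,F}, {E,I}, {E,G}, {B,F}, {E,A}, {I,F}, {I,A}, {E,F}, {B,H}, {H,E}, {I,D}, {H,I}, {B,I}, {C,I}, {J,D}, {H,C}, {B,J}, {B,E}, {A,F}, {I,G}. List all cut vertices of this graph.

Removing B, for instance, still leaves 1 component. No single vertex removal increases the component count — the graph has no articulation points.

none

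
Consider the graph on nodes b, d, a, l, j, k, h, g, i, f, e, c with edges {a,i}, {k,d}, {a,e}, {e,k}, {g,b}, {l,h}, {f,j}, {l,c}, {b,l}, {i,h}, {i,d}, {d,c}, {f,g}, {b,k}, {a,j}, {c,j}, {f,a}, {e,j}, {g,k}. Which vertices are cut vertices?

none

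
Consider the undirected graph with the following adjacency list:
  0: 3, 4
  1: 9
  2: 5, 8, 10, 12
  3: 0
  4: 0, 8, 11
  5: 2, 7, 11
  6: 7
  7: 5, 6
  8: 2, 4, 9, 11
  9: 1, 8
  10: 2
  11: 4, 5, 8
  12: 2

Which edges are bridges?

The edges on the cycle 4-8-2-5-11-4 are not bridges since each lies on that cycle.
But removing 9-8 disconnects 9 from 8; removing 0-4 disconnects 0 from 4; removing 2-10 disconnects 2 from 10; removing 5-7 disconnects 5 from 7 — these are bridges.
In total 8 edges are bridges.

0-3, 0-4, 1-9, 10-2, 12-2, 5-7, 6-7, 8-9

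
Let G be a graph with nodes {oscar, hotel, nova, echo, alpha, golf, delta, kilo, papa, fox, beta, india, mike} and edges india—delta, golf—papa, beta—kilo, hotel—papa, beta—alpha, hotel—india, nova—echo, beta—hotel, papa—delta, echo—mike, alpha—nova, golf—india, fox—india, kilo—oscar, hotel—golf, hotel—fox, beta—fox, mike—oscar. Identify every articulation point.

beta

Removing beta increases the component count from 1 to 2, so beta is a cut vertex.
By contrast removing kilo leaves 1 component; it is not a cut vertex. No other vertex is a cut vertex either.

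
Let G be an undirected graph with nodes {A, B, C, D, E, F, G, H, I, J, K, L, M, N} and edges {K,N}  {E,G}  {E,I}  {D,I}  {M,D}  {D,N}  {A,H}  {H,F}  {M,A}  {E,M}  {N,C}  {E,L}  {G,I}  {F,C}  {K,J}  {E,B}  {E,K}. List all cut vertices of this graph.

E, K

Removing E increases the component count from 1 to 3, so E is a cut vertex.
Removing K increases the component count from 1 to 2, so K is a cut vertex.
By contrast removing B leaves 1 component; it is not a cut vertex. No other vertex is a cut vertex either.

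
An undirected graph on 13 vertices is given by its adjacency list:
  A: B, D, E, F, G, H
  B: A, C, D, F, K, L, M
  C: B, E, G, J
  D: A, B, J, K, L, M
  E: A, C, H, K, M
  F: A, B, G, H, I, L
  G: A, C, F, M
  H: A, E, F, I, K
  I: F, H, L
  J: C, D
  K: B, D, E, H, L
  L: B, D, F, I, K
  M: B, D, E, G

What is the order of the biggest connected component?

Starting from A we can reach A, B, C, D, E, F, G, H, I, J, K, L, M. That is one component of size 13.
The largest has 13 vertices.

13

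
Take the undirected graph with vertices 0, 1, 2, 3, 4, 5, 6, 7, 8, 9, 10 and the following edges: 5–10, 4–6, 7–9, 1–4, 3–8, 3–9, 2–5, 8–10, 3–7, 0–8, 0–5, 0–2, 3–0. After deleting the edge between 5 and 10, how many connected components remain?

2

5 and 10 are still connected via 5-0-8-10, so the component count stays at 2.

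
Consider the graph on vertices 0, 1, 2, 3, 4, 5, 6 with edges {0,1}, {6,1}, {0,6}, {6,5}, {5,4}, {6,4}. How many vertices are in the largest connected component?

3 is isolated — a component by itself.
2 is isolated — a component by itself.
Starting from 0 we can reach 0, 1, 4, 5, 6. That is one component of size 5.
The largest has 5 vertices.

5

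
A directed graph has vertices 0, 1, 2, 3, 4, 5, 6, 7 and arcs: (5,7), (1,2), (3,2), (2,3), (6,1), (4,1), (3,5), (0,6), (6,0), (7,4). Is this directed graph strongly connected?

There is no directed path from 1 to 0, so the graph is not strongly connected.

No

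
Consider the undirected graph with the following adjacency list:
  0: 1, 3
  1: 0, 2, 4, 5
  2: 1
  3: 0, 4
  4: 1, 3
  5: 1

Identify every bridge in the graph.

1-2, 1-5

The edges on the cycle 4-1-0-3-4 are not bridges since each lies on that cycle.
But removing 1-5 disconnects 1 from 5; removing 2-1 disconnects 2 from 1 — these are bridges.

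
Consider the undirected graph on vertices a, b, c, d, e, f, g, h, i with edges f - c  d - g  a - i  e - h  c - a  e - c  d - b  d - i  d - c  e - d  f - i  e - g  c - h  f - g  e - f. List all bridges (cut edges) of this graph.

The edges on the cycle e-d-c-h-e are not bridges since each lies on that cycle.
But removing b - d disconnects b from d — this is a bridge.

b-d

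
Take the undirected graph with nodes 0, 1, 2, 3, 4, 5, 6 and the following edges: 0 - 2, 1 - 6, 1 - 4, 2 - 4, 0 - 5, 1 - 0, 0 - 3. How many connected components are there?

Starting from 0 we can reach 0, 1, 2, 3, 4, 5, 6. That is one component of size 7.
Total: 1 component.

1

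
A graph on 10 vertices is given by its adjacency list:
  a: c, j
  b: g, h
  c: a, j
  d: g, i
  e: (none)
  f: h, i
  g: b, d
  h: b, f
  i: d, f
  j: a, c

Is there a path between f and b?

Yes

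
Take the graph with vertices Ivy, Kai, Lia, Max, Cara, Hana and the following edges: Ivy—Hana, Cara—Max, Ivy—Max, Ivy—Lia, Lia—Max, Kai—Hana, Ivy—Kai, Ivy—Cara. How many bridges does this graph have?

The edges on the cycle Ivy-Kai-Hana-Ivy are not bridges since each lies on that cycle.
Every edge lies on some cycle, so there are no bridges.

0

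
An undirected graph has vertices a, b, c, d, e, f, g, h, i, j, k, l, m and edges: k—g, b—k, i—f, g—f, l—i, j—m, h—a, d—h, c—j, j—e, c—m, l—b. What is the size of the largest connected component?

6

Starting from a we can reach a, d, h. That is one component of size 3.
Starting from c we can reach c, e, j, m. That is one component of size 4.
Starting from b we can reach b, f, g, i, k, l. That is one component of size 6.
The largest has 6 vertices.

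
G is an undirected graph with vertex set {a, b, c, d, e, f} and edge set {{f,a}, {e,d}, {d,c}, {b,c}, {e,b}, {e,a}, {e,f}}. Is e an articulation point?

Deleting e raises the number of components from 1 to 2, so e is a cut vertex.

Yes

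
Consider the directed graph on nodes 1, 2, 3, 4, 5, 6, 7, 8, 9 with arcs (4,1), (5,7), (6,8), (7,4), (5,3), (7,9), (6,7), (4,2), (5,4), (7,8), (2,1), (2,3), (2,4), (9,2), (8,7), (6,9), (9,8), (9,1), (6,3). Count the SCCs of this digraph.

{7, 8, 9} are all mutually reachable — one SCC of size 3.
{2, 4} are all mutually reachable — one SCC of size 2.
{6} is an SCC by itself.
{1} is an SCC by itself.
{3} is an SCC by itself.
(and 1 more singleton SCC)
That gives 6 strongly connected components.

6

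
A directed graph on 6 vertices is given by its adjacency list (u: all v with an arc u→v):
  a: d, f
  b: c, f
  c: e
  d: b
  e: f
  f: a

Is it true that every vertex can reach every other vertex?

Yes

From c we can reach every vertex (a, b, c, d, e, f), and every vertex can reach c (a, b, c, d, e, f). So the whole graph is one strongly connected component.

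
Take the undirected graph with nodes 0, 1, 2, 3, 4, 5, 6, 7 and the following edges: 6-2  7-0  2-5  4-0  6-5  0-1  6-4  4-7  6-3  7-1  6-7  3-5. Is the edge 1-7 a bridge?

After removing 1-7, the path 1-0-7 still connects them, so the edge is not a bridge.

No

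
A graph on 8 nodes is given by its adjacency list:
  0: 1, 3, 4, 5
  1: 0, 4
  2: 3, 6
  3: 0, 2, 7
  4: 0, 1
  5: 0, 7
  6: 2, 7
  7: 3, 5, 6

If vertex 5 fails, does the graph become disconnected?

Deleting 5 leaves 1 component (was 1) (its neighbors 0, 7 remain connected to each other), so 5 is not a cut vertex.

No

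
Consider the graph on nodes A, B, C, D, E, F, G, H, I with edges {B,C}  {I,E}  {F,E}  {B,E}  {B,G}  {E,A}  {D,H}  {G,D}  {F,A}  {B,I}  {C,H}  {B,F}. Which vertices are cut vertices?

B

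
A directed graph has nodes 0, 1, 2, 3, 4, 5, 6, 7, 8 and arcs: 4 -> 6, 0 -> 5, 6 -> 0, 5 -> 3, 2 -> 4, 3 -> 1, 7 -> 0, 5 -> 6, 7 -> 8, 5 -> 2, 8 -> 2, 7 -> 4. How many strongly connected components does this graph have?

5

{0, 2, 4, 5, 6} are all mutually reachable — one SCC of size 5.
{3} is an SCC by itself.
{1} is an SCC by itself.
{8} is an SCC by itself.
{7} is an SCC by itself.
That gives 5 strongly connected components.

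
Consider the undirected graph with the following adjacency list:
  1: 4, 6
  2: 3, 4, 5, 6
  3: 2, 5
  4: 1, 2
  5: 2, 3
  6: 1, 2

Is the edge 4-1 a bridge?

No

After removing 4-1, the path 4-2-6-1 still connects them, so the edge is not a bridge.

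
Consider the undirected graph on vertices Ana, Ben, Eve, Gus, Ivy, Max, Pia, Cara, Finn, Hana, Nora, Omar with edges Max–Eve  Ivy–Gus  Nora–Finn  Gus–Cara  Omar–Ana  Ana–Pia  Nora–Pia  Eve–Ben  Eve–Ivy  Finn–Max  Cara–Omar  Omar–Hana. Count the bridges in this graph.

2

The edges on the cycle Nora-Finn-Max-Eve-Ivy-Gus-Cara-Omar-Ana-Pia-Nora are not bridges since each lies on that cycle.
But removing Ben–Eve disconnects Ben from Eve; removing Hana–Omar disconnects Hana from Omar — these are bridges.
That makes 2 bridges.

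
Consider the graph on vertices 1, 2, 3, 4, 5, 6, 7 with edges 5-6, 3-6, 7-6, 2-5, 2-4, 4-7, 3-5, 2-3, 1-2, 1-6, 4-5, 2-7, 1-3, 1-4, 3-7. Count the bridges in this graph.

The edges on the cycle 1-2-4-1 are not bridges since each lies on that cycle.
Every edge lies on some cycle, so there are no bridges.

0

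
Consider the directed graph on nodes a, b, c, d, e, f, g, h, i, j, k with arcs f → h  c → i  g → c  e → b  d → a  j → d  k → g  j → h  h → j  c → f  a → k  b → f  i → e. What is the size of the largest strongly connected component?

11

{a, b, c, d, e, f, g, h, i, j, k} are all mutually reachable — one SCC of size 11.
The largest has 11 vertices.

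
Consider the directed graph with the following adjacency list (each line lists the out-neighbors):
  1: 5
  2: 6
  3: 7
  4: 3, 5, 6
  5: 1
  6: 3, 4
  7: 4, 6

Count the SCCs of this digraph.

{3, 4, 6, 7} are all mutually reachable — one SCC of size 4.
{1, 5} are all mutually reachable — one SCC of size 2.
{2} is an SCC by itself.
That gives 3 strongly connected components.

3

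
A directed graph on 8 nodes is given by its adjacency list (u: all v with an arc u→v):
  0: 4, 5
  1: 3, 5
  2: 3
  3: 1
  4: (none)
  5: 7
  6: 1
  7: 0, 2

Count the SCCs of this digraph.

3

{0, 1, 2, 3, 5, 7} are all mutually reachable — one SCC of size 6.
{6} is an SCC by itself.
{4} is an SCC by itself.
That gives 3 strongly connected components.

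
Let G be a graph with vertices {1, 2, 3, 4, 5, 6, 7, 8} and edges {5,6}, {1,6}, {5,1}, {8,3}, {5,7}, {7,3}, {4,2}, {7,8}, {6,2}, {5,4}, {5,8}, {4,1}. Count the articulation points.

Removing 5 increases the component count from 1 to 2, so 5 is a cut vertex.
By contrast removing 7 leaves 1 component; it is not a cut vertex. No other vertex is a cut vertex either.

1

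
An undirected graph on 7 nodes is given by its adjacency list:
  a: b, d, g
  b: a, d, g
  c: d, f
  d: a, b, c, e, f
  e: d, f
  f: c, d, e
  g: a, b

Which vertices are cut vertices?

Removing d increases the component count from 1 to 2, so d is a cut vertex.
By contrast removing a leaves 1 component; it is not a cut vertex. No other vertex is a cut vertex either.

d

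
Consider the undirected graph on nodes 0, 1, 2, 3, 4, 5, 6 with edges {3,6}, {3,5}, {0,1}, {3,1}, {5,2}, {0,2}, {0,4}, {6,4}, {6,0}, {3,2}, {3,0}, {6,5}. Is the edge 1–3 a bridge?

No

After removing 1–3, the path 1-0-3 still connects them, so the edge is not a bridge.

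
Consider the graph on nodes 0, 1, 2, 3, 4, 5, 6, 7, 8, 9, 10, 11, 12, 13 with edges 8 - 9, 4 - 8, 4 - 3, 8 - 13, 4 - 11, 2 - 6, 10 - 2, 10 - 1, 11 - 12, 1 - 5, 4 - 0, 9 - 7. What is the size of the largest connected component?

9

Starting from 1 we can reach 1, 2, 5, 6, 10. That is one component of size 5.
Starting from 0 we can reach 0, 3, 4, 7, 8, 9, 11, 12, 13. That is one component of size 9.
The largest has 9 vertices.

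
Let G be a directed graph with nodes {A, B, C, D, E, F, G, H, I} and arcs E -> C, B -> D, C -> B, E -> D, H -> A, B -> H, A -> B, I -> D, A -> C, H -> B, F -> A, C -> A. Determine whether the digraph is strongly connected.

No

There is no directed path from G to C, so the graph is not strongly connected.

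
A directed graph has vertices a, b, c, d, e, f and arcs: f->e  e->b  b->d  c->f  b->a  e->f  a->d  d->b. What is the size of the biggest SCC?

{a, b, d} are all mutually reachable — one SCC of size 3.
{e, f} are all mutually reachable — one SCC of size 2.
{c} is an SCC by itself.
The largest has 3 vertices.

3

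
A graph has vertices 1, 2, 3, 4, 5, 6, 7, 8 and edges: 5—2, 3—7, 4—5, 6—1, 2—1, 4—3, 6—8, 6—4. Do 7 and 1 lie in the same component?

Yes

From 7 we can reach 1, 2, 3, 4, 5, 6, 7, 8, which includes 1.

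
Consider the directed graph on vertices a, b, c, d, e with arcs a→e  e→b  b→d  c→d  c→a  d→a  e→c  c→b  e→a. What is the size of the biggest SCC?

{a, b, c, d, e} are all mutually reachable — one SCC of size 5.
The largest has 5 vertices.

5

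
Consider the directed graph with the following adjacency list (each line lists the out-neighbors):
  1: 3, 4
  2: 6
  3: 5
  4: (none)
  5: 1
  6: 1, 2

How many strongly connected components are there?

3

{1, 3, 5} are all mutually reachable — one SCC of size 3.
{2, 6} are all mutually reachable — one SCC of size 2.
{4} is an SCC by itself.
That gives 3 strongly connected components.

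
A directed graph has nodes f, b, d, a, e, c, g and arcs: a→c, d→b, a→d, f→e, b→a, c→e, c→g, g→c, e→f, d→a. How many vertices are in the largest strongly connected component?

{a, b, d} are all mutually reachable — one SCC of size 3.
{e, f} are all mutually reachable — one SCC of size 2.
{c, g} are all mutually reachable — one SCC of size 2.
The largest has 3 vertices.

3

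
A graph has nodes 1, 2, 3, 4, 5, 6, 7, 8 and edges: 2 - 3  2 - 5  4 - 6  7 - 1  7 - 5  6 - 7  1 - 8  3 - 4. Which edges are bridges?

The edges on the cycle 2-3-4-6-7-5-2 are not bridges since each lies on that cycle.
But removing 1 - 8 disconnects 1 from 8; removing 7 - 1 disconnects 7 from 1 — these are bridges.

1-7, 1-8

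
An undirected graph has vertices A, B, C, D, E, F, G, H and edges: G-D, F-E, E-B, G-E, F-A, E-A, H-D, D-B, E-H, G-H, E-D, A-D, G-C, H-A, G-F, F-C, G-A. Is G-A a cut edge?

After removing G-A, the path G-F-A still connects them, so the edge is not a bridge.

No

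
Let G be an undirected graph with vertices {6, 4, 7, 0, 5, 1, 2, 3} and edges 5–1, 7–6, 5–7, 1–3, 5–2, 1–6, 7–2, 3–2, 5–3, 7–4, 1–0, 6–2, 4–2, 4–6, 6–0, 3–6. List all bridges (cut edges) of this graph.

The edges on the cycle 7-4-6-7 are not bridges since each lies on that cycle.
Every edge lies on some cycle, so there are no bridges.

none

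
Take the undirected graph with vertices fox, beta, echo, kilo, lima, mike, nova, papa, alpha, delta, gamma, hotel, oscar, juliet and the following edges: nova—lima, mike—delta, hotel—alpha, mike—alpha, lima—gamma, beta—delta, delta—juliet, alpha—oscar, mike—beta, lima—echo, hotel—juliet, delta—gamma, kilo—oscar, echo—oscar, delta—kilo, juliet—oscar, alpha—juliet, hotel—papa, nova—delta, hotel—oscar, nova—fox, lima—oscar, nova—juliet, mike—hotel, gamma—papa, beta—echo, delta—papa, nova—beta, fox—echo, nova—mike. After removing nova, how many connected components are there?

1

With nova gone, the remaining components are: {fox, beta, echo, kilo, lima, mike, papa, alpha, delta, gamma, hotel, oscar, juliet}.
That is 1 component.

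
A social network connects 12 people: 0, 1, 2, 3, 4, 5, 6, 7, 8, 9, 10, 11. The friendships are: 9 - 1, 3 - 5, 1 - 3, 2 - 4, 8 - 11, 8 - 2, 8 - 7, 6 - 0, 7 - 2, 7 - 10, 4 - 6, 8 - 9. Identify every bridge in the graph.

0-6, 1-3, 1-9, 10-7, 11-8, 2-4, 3-5, 4-6, 8-9

The edges on the cycle 8-7-2-8 are not bridges since each lies on that cycle.
But removing 4 - 6 disconnects 4 from 6; removing 1 - 9 disconnects 1 from 9; removing 1 - 3 disconnects 1 from 3; removing 8 - 9 disconnects 8 from 9 — these are bridges.
In total 9 edges are bridges.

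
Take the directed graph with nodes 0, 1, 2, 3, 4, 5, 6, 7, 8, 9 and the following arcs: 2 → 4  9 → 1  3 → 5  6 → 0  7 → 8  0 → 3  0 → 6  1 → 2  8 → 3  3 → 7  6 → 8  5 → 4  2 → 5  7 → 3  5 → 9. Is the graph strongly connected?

No

There is no directed path from 4 to 9, so the graph is not strongly connected.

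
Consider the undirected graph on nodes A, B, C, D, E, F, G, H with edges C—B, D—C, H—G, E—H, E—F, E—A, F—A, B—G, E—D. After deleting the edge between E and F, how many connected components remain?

E and F are still connected via E-A-F, so the component count stays at 1.

1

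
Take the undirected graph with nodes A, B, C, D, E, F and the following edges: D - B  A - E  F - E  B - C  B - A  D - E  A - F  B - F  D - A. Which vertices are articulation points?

B

Removing B increases the component count from 1 to 2, so B is a cut vertex.
By contrast removing F leaves 1 component; it is not a cut vertex. No other vertex is a cut vertex either.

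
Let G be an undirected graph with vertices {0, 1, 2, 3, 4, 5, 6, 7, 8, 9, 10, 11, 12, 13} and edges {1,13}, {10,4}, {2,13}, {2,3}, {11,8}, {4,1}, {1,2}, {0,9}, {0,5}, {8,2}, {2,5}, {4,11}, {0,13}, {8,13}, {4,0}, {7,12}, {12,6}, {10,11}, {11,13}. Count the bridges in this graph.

The edges on the cycle 4-1-2-5-0-4 are not bridges since each lies on that cycle.
But removing 12 - 6 disconnects 12 from 6; removing 7 - 12 disconnects 7 from 12; removing 9 - 0 disconnects 9 from 0; removing 2 - 3 disconnects 2 from 3 — these are bridges.
That makes 4 bridges.

4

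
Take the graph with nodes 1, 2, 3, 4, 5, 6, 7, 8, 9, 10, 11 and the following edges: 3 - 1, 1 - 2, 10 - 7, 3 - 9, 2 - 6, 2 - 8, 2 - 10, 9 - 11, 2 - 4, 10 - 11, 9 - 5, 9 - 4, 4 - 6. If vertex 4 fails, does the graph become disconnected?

No

Deleting 4 leaves 1 component (was 1) (its neighbors 2, 6, 9 remain connected to each other), so 4 is not a cut vertex.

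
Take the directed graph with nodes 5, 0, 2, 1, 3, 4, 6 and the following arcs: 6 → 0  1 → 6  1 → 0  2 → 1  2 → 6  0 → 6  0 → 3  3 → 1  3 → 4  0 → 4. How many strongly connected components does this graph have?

{0, 1, 3, 6} are all mutually reachable — one SCC of size 4.
{4} is an SCC by itself.
{2} is an SCC by itself.
{5} is an SCC by itself.
That gives 4 strongly connected components.

4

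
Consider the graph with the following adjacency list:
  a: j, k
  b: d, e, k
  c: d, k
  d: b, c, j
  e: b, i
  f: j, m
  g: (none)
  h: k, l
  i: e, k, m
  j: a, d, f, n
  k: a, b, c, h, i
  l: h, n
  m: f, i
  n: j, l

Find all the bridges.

The edges on the cycle k-i-m-f-j-a-k are not bridges since each lies on that cycle.
Every edge lies on some cycle, so there are no bridges.

none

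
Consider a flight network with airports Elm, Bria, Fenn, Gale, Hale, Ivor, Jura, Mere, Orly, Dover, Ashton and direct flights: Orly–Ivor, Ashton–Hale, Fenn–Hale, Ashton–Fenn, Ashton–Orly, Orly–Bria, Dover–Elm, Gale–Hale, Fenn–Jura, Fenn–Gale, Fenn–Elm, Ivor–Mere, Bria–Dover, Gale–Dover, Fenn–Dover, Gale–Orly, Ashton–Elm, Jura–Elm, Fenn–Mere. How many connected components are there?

1

Starting from Elm we can reach Elm, Bria, Fenn, Gale, Hale, Ivor, Jura, Mere, Orly, Dover, Ashton. That is one component of size 11.
Total: 1 component.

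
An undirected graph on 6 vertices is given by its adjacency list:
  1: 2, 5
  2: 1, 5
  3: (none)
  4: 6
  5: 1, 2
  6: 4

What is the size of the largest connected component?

3

3 is isolated — a component by itself.
Starting from 4 we can reach 4, 6. That is one component of size 2.
Starting from 1 we can reach 1, 2, 5. That is one component of size 3.
The largest has 3 vertices.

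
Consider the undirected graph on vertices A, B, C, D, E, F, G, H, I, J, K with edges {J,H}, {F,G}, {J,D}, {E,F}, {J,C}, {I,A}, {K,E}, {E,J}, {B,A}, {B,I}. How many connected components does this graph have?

2

Starting from A we can reach A, B, I. That is one component of size 3.
Starting from C we can reach C, D, E, F, G, H, J, K. That is one component of size 8.
Total: 2 components.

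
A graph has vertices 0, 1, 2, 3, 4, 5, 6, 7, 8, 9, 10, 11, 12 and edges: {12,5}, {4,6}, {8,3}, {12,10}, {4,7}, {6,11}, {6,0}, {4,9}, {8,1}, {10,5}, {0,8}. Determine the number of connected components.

2 is isolated — a component by itself.
Starting from 5 we can reach 5, 10, 12. That is one component of size 3.
Starting from 0 we can reach 0, 1, 3, 4, 6, 7, 8, 9, 11. That is one component of size 9.
Total: 3 components.

3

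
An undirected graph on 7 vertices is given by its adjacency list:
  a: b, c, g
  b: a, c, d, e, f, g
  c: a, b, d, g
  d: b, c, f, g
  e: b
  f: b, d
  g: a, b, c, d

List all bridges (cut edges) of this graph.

b-e

The edges on the cycle b-g-a-b are not bridges since each lies on that cycle.
But removing b-e disconnects b from e — this is a bridge.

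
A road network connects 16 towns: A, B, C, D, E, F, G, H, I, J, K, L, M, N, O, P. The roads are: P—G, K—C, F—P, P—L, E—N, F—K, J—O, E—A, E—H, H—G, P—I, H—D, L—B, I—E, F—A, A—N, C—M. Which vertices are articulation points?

Removing C increases the component count from 2 to 3, so C is a cut vertex.
Removing F increases the component count from 2 to 3, so F is a cut vertex.
Removing H increases the component count from 2 to 3, so H is a cut vertex.
Likewise K, L, P are cut vertices.
By contrast removing I leaves 2 components; it is not a cut vertex. No other vertex is a cut vertex either.

C, F, H, K, L, P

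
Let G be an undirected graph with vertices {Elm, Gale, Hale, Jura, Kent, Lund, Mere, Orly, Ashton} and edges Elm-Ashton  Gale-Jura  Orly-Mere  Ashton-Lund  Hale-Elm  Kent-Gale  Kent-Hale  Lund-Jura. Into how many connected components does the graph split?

Starting from Mere we can reach Mere, Orly. That is one component of size 2.
Starting from Elm we can reach Elm, Gale, Hale, Jura, Kent, Lund, Ashton. That is one component of size 7.
Total: 2 components.

2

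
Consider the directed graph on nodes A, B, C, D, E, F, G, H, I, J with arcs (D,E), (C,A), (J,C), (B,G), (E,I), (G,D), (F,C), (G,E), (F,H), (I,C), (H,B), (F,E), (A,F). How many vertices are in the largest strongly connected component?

9

{A, B, C, D, E, F, G, H, I} are all mutually reachable — one SCC of size 9.
{J} is an SCC by itself.
The largest has 9 vertices.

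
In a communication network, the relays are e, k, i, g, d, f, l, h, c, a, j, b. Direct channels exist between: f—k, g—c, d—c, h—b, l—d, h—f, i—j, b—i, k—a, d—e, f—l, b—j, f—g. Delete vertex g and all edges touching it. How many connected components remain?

1

With g gone, the remaining components are: {a, b, c, d, e, f, h, i, j, k, l}.
That is 1 component.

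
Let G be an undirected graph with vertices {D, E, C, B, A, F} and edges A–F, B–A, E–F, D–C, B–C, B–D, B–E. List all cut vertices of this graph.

B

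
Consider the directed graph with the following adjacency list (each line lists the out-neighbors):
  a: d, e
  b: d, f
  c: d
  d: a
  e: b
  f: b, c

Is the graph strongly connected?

From c we can reach every vertex (a, b, c, d, e, f), and every vertex can reach c (a, b, c, d, e, f). So the whole graph is one strongly connected component.

Yes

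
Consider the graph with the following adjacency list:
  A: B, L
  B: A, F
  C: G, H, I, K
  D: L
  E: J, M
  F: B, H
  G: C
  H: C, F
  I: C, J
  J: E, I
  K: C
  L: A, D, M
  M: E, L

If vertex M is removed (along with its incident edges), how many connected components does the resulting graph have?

With M gone, the remaining components are: {A, B, C, D, E, F, G, H, I, J, K, L}.
That is 1 component.

1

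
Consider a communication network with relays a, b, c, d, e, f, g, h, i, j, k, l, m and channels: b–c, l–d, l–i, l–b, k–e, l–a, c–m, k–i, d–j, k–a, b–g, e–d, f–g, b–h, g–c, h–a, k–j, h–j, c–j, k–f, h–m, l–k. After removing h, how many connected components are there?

1

With h gone, the remaining components are: {a, b, c, d, e, f, g, i, j, k, l, m}.
That is 1 component.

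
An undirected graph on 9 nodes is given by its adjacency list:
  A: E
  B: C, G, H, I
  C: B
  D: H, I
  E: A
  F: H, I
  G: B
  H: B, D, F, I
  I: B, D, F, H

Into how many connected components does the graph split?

Starting from A we can reach A, E. That is one component of size 2.
Starting from B we can reach B, C, D, F, G, H, I. That is one component of size 7.
Total: 2 components.

2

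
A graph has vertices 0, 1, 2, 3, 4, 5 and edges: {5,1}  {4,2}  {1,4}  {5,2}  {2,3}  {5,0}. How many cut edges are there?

2

The edges on the cycle 5-1-4-2-5 are not bridges since each lies on that cycle.
But removing 2–3 disconnects 2 from 3; removing 5–0 disconnects 5 from 0 — these are bridges.
That makes 2 bridges.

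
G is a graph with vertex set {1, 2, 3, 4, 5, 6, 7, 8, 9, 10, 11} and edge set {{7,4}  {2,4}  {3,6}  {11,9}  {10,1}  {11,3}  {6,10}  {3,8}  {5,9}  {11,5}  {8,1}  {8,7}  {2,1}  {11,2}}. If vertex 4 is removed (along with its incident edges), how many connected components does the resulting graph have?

With 4 gone, the remaining components are: {1, 2, 3, 5, 6, 7, 8, 9, 10, 11}.
That is 1 component.

1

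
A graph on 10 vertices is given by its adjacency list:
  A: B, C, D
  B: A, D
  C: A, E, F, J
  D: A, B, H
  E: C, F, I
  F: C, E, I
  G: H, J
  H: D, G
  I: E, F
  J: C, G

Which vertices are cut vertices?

C

Removing C increases the component count from 1 to 2, so C is a cut vertex.
By contrast removing F leaves 1 component; it is not a cut vertex. No other vertex is a cut vertex either.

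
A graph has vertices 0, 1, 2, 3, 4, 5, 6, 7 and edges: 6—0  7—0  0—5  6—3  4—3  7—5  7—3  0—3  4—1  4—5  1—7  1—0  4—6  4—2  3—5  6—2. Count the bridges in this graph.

0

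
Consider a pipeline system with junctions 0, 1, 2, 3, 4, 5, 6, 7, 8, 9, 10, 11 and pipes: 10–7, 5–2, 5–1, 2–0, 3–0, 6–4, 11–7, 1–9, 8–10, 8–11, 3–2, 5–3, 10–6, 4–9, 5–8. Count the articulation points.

1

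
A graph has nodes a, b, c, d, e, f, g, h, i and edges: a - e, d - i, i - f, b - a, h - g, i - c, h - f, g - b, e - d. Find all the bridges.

c-i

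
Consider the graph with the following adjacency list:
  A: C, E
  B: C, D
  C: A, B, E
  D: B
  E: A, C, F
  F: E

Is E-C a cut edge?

No

After removing E-C, the path E-A-C still connects them, so the edge is not a bridge.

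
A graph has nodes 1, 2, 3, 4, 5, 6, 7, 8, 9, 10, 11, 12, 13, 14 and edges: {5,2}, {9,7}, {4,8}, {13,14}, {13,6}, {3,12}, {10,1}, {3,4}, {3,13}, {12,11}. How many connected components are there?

Starting from 1 we can reach 1, 10. That is one component of size 2.
Starting from 7 we can reach 7, 9. That is one component of size 2.
Starting from 2 we can reach 2, 5. That is one component of size 2.
Starting from 3 we can reach 3, 4, 6, 8, 11, 12, 13, 14. That is one component of size 8.
Total: 4 components.

4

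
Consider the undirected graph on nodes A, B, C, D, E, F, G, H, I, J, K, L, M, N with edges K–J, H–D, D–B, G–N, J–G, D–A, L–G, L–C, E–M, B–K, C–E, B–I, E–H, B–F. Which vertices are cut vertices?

Removing B increases the component count from 1 to 3, so B is a cut vertex.
Removing D increases the component count from 1 to 2, so D is a cut vertex.
Removing E increases the component count from 1 to 2, so E is a cut vertex.
Likewise G is a cut vertex.
By contrast removing C leaves 1 component; it is not a cut vertex. No other vertex is a cut vertex either.

B, D, E, G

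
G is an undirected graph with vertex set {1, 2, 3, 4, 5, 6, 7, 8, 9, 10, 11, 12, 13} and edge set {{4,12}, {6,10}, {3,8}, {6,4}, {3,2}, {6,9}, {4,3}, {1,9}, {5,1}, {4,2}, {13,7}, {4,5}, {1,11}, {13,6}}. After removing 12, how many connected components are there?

1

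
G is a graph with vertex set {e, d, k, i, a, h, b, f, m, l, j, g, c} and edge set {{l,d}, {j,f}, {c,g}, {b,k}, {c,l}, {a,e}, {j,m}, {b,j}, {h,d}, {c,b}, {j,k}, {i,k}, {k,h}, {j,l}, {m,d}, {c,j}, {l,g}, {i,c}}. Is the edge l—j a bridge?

After removing l—j, the path l-c-j still connects them, so the edge is not a bridge.

No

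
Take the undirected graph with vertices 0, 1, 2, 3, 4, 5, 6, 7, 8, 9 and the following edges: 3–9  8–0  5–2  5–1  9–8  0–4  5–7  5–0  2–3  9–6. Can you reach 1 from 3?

From 3 we can reach 0, 1, 2, 3, 4, 5, 6, 7, 8, 9, which includes 1.

Yes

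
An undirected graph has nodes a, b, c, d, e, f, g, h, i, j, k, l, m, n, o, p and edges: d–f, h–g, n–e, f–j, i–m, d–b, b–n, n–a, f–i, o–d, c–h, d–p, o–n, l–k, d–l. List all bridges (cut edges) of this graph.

a-n, c-h, d-f, d-l, d-p, e-n, f-i, f-j, g-h, i-m, k-l

The edges on the cycle o-d-b-n-o are not bridges since each lies on that cycle.
But removing m–i disconnects m from i; removing d–p disconnects d from p; removing d–l disconnects d from l; removing c–h disconnects c from h — these are bridges.
In total 11 edges are bridges.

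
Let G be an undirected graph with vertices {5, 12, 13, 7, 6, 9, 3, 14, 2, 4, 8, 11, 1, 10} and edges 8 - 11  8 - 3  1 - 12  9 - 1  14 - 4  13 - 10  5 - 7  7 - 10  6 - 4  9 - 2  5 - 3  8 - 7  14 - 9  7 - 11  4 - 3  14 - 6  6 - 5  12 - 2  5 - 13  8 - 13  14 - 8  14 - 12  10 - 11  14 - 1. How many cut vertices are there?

1

Removing 14 increases the component count from 1 to 2, so 14 is a cut vertex.
By contrast removing 13 leaves 1 component; it is not a cut vertex. No other vertex is a cut vertex either.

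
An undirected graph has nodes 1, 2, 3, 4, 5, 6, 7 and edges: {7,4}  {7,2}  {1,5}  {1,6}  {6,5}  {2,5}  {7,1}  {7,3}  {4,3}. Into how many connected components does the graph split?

1

Starting from 1 we can reach 1, 2, 3, 4, 5, 6, 7. That is one component of size 7.
Total: 1 component.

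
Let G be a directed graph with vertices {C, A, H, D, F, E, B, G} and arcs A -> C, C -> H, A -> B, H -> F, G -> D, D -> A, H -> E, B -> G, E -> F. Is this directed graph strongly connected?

No

There is no directed path from H to B, so the graph is not strongly connected.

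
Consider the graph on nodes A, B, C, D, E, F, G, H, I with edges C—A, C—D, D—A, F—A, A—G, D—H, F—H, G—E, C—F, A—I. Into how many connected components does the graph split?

B is isolated — a component by itself.
Starting from A we can reach A, C, D, E, F, G, H, I. That is one component of size 8.
Total: 2 components.

2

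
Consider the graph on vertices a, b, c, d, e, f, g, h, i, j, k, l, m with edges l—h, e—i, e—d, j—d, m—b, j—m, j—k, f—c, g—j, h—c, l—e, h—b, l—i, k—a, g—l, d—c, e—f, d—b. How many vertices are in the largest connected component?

13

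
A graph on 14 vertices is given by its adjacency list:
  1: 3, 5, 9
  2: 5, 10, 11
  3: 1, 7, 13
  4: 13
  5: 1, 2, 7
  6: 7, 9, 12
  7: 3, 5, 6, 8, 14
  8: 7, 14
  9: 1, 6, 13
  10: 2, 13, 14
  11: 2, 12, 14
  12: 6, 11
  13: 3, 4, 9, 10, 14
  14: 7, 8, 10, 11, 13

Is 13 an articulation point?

Deleting 13 raises the number of components from 1 to 2, so 13 is a cut vertex.

Yes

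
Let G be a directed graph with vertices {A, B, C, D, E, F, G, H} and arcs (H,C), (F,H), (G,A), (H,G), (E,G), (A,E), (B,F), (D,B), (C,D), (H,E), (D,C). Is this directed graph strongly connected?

There is no directed path from E to D, so the graph is not strongly connected.

No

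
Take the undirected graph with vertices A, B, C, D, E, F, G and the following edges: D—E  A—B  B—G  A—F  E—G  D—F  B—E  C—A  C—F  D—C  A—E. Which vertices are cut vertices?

none

Removing F, for instance, still leaves 1 component. No single vertex removal increases the component count — the graph has no articulation points.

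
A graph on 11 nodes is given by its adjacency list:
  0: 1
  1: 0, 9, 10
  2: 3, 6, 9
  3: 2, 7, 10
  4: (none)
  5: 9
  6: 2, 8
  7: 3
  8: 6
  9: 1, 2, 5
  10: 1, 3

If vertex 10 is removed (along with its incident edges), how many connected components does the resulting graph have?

2

With 10 gone, the remaining components are: {4}; {0, 1, 2, 3, 5, 6, 7, 8, 9}.
That is 2 components.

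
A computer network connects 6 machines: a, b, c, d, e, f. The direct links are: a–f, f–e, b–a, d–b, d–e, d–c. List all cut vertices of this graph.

Removing d increases the component count from 1 to 2, so d is a cut vertex.
By contrast removing f leaves 1 component; it is not a cut vertex. No other vertex is a cut vertex either.

d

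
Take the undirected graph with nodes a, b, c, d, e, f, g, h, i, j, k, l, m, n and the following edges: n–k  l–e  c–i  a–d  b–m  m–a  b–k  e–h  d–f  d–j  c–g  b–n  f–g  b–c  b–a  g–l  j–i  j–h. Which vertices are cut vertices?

b

Removing b increases the component count from 1 to 2, so b is a cut vertex.
By contrast removing l leaves 1 component; it is not a cut vertex. No other vertex is a cut vertex either.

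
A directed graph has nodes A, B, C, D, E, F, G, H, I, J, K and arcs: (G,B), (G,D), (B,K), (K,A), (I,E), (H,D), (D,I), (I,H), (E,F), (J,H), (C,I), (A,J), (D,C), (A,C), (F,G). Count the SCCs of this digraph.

1

{A, B, C, D, E, F, G, H, I, J, K} are all mutually reachable — one SCC of size 11.
That gives 1 strongly connected component.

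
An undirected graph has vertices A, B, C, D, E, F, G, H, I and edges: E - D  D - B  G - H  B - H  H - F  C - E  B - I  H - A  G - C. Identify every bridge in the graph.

The edges on the cycle G-C-E-D-B-H-G are not bridges since each lies on that cycle.
But removing H - A disconnects H from A; removing I - B disconnects I from B; removing H - F disconnects H from F — these are bridges.

A-H, B-I, F-H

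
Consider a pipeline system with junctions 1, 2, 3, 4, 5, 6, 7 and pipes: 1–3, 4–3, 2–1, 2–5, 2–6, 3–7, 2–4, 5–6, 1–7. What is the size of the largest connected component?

Starting from 1 we can reach 1, 2, 3, 4, 5, 6, 7. That is one component of size 7.
The largest has 7 vertices.

7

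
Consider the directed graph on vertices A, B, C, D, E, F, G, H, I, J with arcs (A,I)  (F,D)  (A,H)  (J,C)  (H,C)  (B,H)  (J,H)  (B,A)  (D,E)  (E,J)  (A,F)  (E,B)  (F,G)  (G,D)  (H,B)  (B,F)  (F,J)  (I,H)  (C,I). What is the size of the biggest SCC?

10

{A, B, C, D, E, F, G, H, I, J} are all mutually reachable — one SCC of size 10.
The largest has 10 vertices.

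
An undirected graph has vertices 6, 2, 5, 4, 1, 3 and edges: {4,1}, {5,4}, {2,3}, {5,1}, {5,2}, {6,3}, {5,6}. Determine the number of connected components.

Starting from 1 we can reach 1, 2, 3, 4, 5, 6. That is one component of size 6.
Total: 1 component.

1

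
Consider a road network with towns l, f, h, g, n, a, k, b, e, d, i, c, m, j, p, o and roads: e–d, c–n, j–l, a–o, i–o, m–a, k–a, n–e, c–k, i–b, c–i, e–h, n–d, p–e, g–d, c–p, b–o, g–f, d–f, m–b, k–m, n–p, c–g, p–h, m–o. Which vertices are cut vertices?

c

Removing c increases the component count from 2 to 3, so c is a cut vertex.
By contrast removing e leaves 2 components; it is not a cut vertex. No other vertex is a cut vertex either.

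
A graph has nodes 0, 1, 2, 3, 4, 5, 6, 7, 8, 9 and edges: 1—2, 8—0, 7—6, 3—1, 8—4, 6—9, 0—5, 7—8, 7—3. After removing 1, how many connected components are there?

2

With 1 gone, the remaining components are: {2}; {0, 3, 4, 5, 6, 7, 8, 9}.
That is 2 components.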